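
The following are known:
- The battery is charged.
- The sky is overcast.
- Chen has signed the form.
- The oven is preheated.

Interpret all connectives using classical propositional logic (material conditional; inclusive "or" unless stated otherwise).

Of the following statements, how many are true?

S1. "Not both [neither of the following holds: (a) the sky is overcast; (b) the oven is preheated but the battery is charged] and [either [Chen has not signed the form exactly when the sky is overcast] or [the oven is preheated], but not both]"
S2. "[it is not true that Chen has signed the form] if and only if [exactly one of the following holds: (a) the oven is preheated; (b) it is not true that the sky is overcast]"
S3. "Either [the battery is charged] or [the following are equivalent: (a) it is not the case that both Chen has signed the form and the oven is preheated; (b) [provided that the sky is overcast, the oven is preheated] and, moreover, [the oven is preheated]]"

2

Let H = "the sky is overcast" (T), L = "the oven is preheated" (T), W = "the battery is charged" (T), G = "Chen has signed the form" (T).

S1: This is (H ↓ (L ∧ W)) ↑ ((¬G ↔ H) ⊕ L).

L ∧ W = T ∧ T = T
H ↓ (L ∧ W) = T ↓ T = F
¬G = ¬T = F
¬G ↔ H = F ↔ T = F
(¬G ↔ H) ⊕ L = F ⊕ T = T
(H ↓ (L ∧ W)) ↑ ((¬G ↔ H) ⊕ L) = F ↑ T = T
So S1 is true.

S2: This is ¬G ↔ (L ⊕ ¬H).

¬G = ¬T = F
¬H = ¬T = F
L ⊕ ¬H = T ⊕ F = T
¬G ↔ (L ⊕ ¬H) = F ↔ T = F
Thus S2 is false.

S3: In symbols: W ∨ ((G ↑ L) ↔ ((H → L) ∧ L))

G ↑ L = T ↑ T = F
H → L = T → T = T
(H → L) ∧ L = T ∧ T = T
(G ↑ L) ↔ ((H → L) ∧ L) = F ↔ T = F
W ∨ ((G ↑ L) ↔ ((H → L) ∧ L)) = T ∨ F = T
Hence S3 is true.

True statements: 2.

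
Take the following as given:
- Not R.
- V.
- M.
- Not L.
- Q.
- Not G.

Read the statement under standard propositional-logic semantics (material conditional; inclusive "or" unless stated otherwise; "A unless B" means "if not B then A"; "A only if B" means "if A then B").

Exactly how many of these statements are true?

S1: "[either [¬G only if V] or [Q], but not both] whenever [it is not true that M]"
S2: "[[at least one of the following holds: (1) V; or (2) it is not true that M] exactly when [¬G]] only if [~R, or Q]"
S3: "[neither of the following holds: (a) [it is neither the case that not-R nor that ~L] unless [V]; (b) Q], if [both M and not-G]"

2

S1: Parsed as not M -> ((not G -> V) xor Q)

not M = not True = False
not G = not False = True
not G -> V = True -> True = True
(not G -> V) xor Q = True xor True = False
not M -> ((not G -> V) xor Q) = False -> False = True
Thus S1 is true.

S2: In symbols: ((V or not M) iff not G) -> (not R or Q)

not M = not True = False
V or not M = True or False = True
not G = not False = True
(V or not M) iff not G = True iff True = True
not R = not False = True
not R or Q = True or True = True
((V or not M) iff not G) -> (not R or Q) = True -> True = True
Hence S2 is true.

S3: Formalization: (M and not G) -> (((not R nor not L) or V) nor Q)

not G = not False = True
M and not G = True and True = True
not R = not False = True
not L = not False = True
not R nor not L = True nor True = False
(not R nor not L) or V = False or True = True
((not R nor not L) or V) nor Q = True nor True = False
(M and not G) -> (((not R nor not L) or V) nor Q) = True -> False = False
So S3 is false.

True statements: 2.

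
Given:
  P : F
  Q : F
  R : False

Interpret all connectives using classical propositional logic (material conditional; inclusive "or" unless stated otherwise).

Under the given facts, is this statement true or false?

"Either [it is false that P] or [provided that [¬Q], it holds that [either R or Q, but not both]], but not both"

The statement is true.

Formalization: not P xor (not Q -> (R xor Q))

not P = not False = True
not Q = not False = True
R xor Q = False xor False = False
not Q -> (R xor Q) = True -> False = False
not P xor (not Q -> (R xor Q)) = True xor False = True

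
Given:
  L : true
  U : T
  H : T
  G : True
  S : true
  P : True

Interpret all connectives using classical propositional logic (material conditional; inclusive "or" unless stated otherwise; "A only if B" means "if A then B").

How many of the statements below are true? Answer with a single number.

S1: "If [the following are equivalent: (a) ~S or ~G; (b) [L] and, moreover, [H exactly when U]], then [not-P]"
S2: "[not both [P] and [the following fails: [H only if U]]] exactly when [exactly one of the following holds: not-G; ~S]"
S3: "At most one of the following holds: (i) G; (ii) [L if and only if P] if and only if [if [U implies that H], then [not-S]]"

2

S1: In symbols: ((¬S ∨ ¬G) ↔ (L ∧ (H ↔ U))) → ¬P

¬S = ¬T = F
¬G = ¬T = F
¬S ∨ ¬G = F ∨ F = F
H ↔ U = T ↔ T = T
L ∧ (H ↔ U) = T ∧ T = T
(¬S ∨ ¬G) ↔ (L ∧ (H ↔ U)) = F ↔ T = F
¬P = ¬T = F
((¬S ∨ ¬G) ↔ (L ∧ (H ↔ U))) → ¬P = F → F = T
So S1 is true.

S2: This is (P ↑ ¬(H → U)) ↔ (¬G ⊕ ¬S).

H → U = T → T = T
¬(H → U) = ¬T = F
P ↑ ¬(H → U) = T ↑ F = T
¬G = ¬T = F
¬S = ¬T = F
¬G ⊕ ¬S = F ⊕ F = F
(P ↑ ¬(H → U)) ↔ (¬G ⊕ ¬S) = T ↔ F = F
Hence S2 is false.

S3: Parsed as G ↑ ((L ↔ P) ↔ ((U → H) → ¬S))

L ↔ P = T ↔ T = T
U → H = T → T = T
¬S = ¬T = F
(U → H) → ¬S = T → F = F
(L ↔ P) ↔ ((U → H) → ¬S) = T ↔ F = F
G ↑ ((L ↔ P) ↔ ((U → H) → ¬S)) = T ↑ F = T
So S3 is true.

Count: 2.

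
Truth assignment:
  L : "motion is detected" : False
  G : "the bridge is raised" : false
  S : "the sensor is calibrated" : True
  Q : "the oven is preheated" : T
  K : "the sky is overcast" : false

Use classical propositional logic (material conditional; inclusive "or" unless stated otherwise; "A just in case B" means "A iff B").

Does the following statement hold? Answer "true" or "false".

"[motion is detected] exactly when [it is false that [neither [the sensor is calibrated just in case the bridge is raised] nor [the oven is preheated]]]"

The statement is false.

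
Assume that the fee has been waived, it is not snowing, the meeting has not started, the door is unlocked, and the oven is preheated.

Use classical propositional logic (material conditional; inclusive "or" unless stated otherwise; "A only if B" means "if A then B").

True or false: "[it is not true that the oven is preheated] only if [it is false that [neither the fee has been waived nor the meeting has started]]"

True.

Let Q = "the oven is preheated" (True), G = "the fee has been waived" (True), S = "the meeting has started" (False).
Parsed as not Q -> not (G nor S)

not Q = not True = False
G nor S = True nor False = False
not (G nor S) = not False = True
not Q -> not (G nor S) = False -> True = True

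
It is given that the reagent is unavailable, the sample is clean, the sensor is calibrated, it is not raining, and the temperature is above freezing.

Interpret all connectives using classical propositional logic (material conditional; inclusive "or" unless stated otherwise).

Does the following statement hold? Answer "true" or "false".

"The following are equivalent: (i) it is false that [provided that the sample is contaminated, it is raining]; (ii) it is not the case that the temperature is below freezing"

Let Q = "the sample is contaminated" (F), S = "it is raining" (F), U = "the temperature is below freezing" (F).
Parsed as ~(Q -> S) <-> ~U

Q -> S = F -> F = T
~(Q -> S) = ~T = F
~U = ~F = T
~(Q -> S) <-> ~U = F <-> T = F

False.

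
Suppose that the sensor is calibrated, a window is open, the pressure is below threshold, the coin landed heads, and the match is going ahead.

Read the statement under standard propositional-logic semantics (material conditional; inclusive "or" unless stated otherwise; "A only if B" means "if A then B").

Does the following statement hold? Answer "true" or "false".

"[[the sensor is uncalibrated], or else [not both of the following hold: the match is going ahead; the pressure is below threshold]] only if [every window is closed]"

Let K = "the sensor is calibrated" (True), U = "the match is cancelled" (False), Q = "the pressure is above threshold" (False), L = "a window is open" (True).
This is (not K or (not U nand not Q)) -> not L.

not K = not True = False
not U = not False = True
not Q = not False = True
not U nand not Q = True nand True = False
not K or (not U nand not Q) = False or False = False
not L = not True = False
(not K or (not U nand not Q)) -> not L = False -> False = True

True.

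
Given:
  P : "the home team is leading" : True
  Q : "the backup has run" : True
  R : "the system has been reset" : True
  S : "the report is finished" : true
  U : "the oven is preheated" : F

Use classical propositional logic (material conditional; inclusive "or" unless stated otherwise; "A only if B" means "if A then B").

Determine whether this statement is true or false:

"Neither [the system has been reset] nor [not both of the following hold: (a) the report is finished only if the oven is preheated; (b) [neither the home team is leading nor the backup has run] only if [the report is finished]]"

Formalization: R nor ((S -> U) nand ((P nor Q) -> S))

S -> U = T -> F = F
P nor Q = T nor T = F
(P nor Q) -> S = F -> T = T
(S -> U) nand ((P nor Q) -> S) = F nand T = T
R nor ((S -> U) nand ((P nor Q) -> S)) = T nor T = F

False.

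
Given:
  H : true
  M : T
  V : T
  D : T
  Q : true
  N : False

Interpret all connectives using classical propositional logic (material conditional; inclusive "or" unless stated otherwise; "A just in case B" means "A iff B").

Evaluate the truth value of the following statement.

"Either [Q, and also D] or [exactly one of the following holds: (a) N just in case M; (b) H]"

Values: Q=T, D=T, N=F, M=T, H=T.
Parsed as (Q & D) | ((N <-> M) xor H)

Q & D = T & T = T
N <-> M = F <-> T = F
(N <-> M) xor H = F xor T = T
(Q & D) | ((N <-> M) xor H) = T | T = T

True.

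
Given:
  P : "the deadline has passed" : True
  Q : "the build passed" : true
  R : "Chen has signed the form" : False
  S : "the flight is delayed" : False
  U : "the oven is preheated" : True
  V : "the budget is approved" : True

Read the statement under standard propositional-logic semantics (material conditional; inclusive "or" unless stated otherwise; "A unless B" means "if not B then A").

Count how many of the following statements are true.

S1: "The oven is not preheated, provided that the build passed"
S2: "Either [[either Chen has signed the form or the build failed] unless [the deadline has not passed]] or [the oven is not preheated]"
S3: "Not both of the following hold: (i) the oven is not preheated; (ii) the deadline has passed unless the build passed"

1

S1: In symbols: Q -> not U

not U = not True = False
Q -> not U = True -> False = False
Hence S1 is false.

S2: This is ((R or not Q) or not P) or not U.

not Q = not True = False
R or not Q = False or False = False
not P = not True = False
(R or not Q) or not P = False or False = False
not U = not True = False
((R or not Q) or not P) or not U = False or False = False
So S2 is false.

S3: Parsed as not U nand (P or Q)

not U = not True = False
P or Q = True or True = True
not U nand (P or Q) = False nand True = True
So S3 is true.

Count: 1.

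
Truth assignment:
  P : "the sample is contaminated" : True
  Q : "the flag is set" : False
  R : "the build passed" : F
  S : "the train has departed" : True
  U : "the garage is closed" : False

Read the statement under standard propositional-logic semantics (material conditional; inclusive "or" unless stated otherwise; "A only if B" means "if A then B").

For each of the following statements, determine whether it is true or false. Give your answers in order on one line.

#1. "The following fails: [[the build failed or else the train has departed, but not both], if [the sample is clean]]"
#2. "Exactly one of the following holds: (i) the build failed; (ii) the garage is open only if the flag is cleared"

#1: Formalization: not (not P -> (not R xor S))

not P = not True = False
not R = not False = True
not R xor S = True xor True = False
not P -> (not R xor S) = False -> False = True
not (not P -> (not R xor S)) = not True = False
Hence #1 is false.

#2: This is not R xor (not U -> not Q).

not R = not False = True
not U = not False = True
not Q = not False = True
not U -> not Q = True -> True = True
not R xor (not U -> not Q) = True xor True = False
So #2 is false.

#1 false; #2 false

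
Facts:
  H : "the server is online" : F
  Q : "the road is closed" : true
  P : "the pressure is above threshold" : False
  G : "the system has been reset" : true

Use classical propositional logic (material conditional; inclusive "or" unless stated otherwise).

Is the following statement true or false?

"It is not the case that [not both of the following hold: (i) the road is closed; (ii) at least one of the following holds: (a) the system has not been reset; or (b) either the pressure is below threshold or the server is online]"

Formalization: not (Q nand (not G or (not P or H)))

not G = not True = False
not P = not False = True
not P or H = True or False = True
not G or (not P or H) = False or True = True
Q nand (not G or (not P or H)) = True nand True = False
not (Q nand (not G or (not P or H))) = not False = True

The statement is true.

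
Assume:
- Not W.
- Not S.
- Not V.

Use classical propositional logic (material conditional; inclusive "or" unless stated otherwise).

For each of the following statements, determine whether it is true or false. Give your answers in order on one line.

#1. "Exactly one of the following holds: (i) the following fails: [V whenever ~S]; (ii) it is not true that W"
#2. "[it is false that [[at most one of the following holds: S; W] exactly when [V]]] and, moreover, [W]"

#1 F; #2 F

#1: Parsed as not (not S -> V) xor not W

not S = not False = True
not S -> V = True -> False = False
not (not S -> V) = not False = True
not W = not False = True
not (not S -> V) xor not W = True xor True = False
So #1 is false.

#2: This is not ((S nand W) iff V) and W.

S nand W = False nand False = True
(S nand W) iff V = True iff False = False
not ((S nand W) iff V) = not False = True
not ((S nand W) iff V) and W = True and False = False
So #2 is false.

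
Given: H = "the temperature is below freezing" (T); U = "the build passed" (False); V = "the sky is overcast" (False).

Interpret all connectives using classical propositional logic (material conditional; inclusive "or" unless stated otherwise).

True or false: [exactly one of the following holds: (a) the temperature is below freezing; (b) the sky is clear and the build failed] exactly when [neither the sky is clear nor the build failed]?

In symbols: (H ⊕ (¬V ∧ ¬U)) ↔ (¬V ↓ ¬U)

¬V = ¬F = T
¬U = ¬F = T
¬V ∧ ¬U = T ∧ T = T
H ⊕ (¬V ∧ ¬U) = T ⊕ T = F
¬V = ¬F = T
¬U = ¬F = T
¬V ↓ ¬U = T ↓ T = F
(H ⊕ (¬V ∧ ¬U)) ↔ (¬V ↓ ¬U) = F ↔ F = T

True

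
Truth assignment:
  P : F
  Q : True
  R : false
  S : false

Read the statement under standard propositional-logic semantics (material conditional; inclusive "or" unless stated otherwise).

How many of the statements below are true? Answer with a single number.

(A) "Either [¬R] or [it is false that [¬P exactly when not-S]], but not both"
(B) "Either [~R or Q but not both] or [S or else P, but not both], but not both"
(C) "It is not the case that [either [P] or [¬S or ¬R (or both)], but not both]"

(A): Formalization: ¬R ⊕ ¬(¬P ↔ ¬S)

¬R = ¬F = T
¬P = ¬F = T
¬S = ¬F = T
¬P ↔ ¬S = T ↔ T = T
¬(¬P ↔ ¬S) = ¬T = F
¬R ⊕ ¬(¬P ↔ ¬S) = T ⊕ F = T
So (A) is true.

(B): In symbols: (¬R ⊕ Q) ⊕ (S ⊕ P)

¬R = ¬F = T
¬R ⊕ Q = T ⊕ T = F
S ⊕ P = F ⊕ F = F
(¬R ⊕ Q) ⊕ (S ⊕ P) = F ⊕ F = F
Thus (B) is false.

(C): This is ¬(P ⊕ (¬S ∨ ¬R)).

¬S = ¬F = T
¬R = ¬F = T
¬S ∨ ¬R = T ∨ T = T
P ⊕ (¬S ∨ ¬R) = F ⊕ T = T
¬(P ⊕ (¬S ∨ ¬R)) = ¬T = F
So (C) is false.

True statements: 1 ((A)).

1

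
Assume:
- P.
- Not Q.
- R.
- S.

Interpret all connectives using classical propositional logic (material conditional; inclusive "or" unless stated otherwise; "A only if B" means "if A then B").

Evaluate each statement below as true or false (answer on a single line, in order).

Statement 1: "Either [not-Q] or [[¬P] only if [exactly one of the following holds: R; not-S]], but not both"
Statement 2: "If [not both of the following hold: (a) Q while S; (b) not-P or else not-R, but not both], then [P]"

Statement 1 false / Statement 2 true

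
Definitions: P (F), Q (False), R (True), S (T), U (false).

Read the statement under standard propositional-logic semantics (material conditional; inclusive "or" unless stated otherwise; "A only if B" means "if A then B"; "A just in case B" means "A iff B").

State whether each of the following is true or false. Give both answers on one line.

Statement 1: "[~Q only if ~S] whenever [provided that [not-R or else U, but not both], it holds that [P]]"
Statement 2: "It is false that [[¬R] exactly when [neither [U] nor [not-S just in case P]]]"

Statement 1: This is ((~R xor U) -> P) -> (~Q -> ~S).

~R = ~T = F
~R xor U = F xor F = F
(~R xor U) -> P = F -> F = T
~Q = ~F = T
~S = ~T = F
~Q -> ~S = T -> F = F
((~R xor U) -> P) -> (~Q -> ~S) = T -> F = F
Hence Statement 1 is false.

Statement 2: This is ~(~R <-> (U nor (~S <-> P))).

~R = ~T = F
~S = ~T = F
~S <-> P = F <-> F = T
U nor (~S <-> P) = F nor T = F
~R <-> (U nor (~S <-> P)) = F <-> F = T
~(~R <-> (U nor (~S <-> P))) = ~T = F
Hence Statement 2 is false.

Statement 1 False / Statement 2 False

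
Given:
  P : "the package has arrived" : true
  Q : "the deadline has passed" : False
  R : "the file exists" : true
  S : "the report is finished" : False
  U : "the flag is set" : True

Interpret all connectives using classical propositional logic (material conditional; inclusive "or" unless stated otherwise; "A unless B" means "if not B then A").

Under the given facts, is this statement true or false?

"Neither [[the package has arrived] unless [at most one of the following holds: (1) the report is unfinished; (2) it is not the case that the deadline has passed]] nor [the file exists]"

The statement is false.

This is (P ∨ (¬S ↑ ¬Q)) ↓ R.

¬S = ¬F = T
¬Q = ¬F = T
¬S ↑ ¬Q = T ↑ T = F
P ∨ (¬S ↑ ¬Q) = T ∨ F = T
(P ∨ (¬S ↑ ¬Q)) ↓ R = T ↓ T = F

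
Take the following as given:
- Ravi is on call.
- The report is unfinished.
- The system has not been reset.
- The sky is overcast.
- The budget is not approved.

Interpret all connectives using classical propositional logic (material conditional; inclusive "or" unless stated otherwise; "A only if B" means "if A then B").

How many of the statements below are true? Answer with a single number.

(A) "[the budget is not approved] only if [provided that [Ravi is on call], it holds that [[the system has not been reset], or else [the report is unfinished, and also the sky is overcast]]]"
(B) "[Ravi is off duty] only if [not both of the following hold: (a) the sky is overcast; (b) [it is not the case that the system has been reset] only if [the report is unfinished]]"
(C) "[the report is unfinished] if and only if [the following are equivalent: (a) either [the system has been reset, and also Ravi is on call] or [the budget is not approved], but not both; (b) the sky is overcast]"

Let U = "the budget is approved" (F), P = "Ravi is on call" (T), R = "the system has been reset" (F), Q = "the report is finished" (F), S = "the sky is overcast" (T).

(A): In symbols: ~U -> (P -> (~R | (~Q & S)))

~U = ~F = T
~R = ~F = T
~Q = ~F = T
~Q & S = T & T = T
~R | (~Q & S) = T | T = T
P -> (~R | (~Q & S)) = T -> T = T
~U -> (P -> (~R | (~Q & S))) = T -> T = T
So (A) is true.

(B): In symbols: ~P -> (S nand (~R -> ~Q))

~P = ~T = F
~R = ~F = T
~Q = ~F = T
~R -> ~Q = T -> T = T
S nand (~R -> ~Q) = T nand T = F
~P -> (S nand (~R -> ~Q)) = F -> F = T
Hence (B) is true.

(C): Formalization: ~Q <-> (((R & P) xor ~U) <-> S)

~Q = ~F = T
R & P = F & T = F
~U = ~F = T
(R & P) xor ~U = F xor T = T
((R & P) xor ~U) <-> S = T <-> T = T
~Q <-> (((R & P) xor ~U) <-> S) = T <-> T = T
Hence (C) is true.

Count: 3.

3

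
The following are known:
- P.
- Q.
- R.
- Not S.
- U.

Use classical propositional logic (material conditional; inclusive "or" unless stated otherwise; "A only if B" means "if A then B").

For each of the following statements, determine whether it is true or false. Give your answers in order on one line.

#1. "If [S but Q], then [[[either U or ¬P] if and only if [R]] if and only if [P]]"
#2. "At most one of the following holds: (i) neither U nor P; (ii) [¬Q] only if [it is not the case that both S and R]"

#1 T; #2 T

#1: This is (S ∧ Q) → (((U ∨ ¬P) ↔ R) ↔ P).

S ∧ Q = F ∧ T = F
¬P = ¬T = F
U ∨ ¬P = T ∨ F = T
(U ∨ ¬P) ↔ R = T ↔ T = T
((U ∨ ¬P) ↔ R) ↔ P = T ↔ T = T
(S ∧ Q) → (((U ∨ ¬P) ↔ R) ↔ P) = F → T = T
Thus #1 is true.

#2: This is (U ↓ P) ↑ (¬Q → (S ↑ R)).

U ↓ P = T ↓ T = F
¬Q = ¬T = F
S ↑ R = F ↑ T = T
¬Q → (S ↑ R) = F → T = T
(U ↓ P) ↑ (¬Q → (S ↑ R)) = F ↑ T = T
Thus #2 is true.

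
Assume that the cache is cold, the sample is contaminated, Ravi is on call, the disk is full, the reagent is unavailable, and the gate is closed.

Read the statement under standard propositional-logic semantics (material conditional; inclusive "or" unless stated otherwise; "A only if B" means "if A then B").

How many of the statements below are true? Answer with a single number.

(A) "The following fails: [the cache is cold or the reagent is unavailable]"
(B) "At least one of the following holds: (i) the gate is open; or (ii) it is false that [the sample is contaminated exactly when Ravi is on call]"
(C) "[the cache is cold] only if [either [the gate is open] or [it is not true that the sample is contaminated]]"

0

Let U = "the cache is warm" (F), P = "the reagent is available" (F), R = "the gate is open" (F), H = "the sample is contaminated" (T), K = "Ravi is on call" (T).

(A): This is ¬(¬U ∨ ¬P).

¬U = ¬F = T
¬P = ¬F = T
¬U ∨ ¬P = T ∨ T = T
¬(¬U ∨ ¬P) = ¬T = F
So (A) is false.

(B): This is R ∨ ¬(H ↔ K).

H ↔ K = T ↔ T = T
¬(H ↔ K) = ¬T = F
R ∨ ¬(H ↔ K) = F ∨ F = F
Hence (B) is false.

(C): This is ¬U → (R ∨ ¬H).

¬U = ¬F = T
¬H = ¬T = F
R ∨ ¬H = F ∨ F = F
¬U → (R ∨ ¬H) = T → F = F
Hence (C) is false.

Count: 0.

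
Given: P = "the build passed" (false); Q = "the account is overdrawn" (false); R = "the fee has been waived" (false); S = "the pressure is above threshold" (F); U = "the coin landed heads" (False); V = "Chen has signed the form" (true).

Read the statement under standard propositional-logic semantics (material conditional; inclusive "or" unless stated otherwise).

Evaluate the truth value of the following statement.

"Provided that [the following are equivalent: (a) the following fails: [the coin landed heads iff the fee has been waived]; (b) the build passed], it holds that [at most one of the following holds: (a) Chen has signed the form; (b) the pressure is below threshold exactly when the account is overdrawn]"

True.

Parsed as (¬(U ↔ R) ↔ P) → (V ↑ (¬S ↔ Q))

U ↔ R = F ↔ F = T
¬(U ↔ R) = ¬T = F
¬(U ↔ R) ↔ P = F ↔ F = T
¬S = ¬F = T
¬S ↔ Q = T ↔ F = F
V ↑ (¬S ↔ Q) = T ↑ F = T
(¬(U ↔ R) ↔ P) → (V ↑ (¬S ↔ Q)) = T → T = T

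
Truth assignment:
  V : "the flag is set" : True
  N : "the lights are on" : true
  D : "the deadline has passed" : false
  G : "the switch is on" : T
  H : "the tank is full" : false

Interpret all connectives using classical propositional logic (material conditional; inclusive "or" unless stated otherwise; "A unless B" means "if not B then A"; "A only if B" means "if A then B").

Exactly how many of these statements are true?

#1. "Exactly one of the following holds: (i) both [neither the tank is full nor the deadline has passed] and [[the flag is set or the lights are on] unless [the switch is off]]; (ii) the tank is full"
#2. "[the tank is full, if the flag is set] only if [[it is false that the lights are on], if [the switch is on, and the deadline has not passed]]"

#1: Parsed as ((H nor D) and ((V or N) or not G)) xor H

H nor D = False nor False = True
V or N = True or True = True
not G = not True = False
(V or N) or not G = True or False = True
(H nor D) and ((V or N) or not G) = True and True = True
((H nor D) and ((V or N) or not G)) xor H = True xor False = True
Hence #1 is true.

#2: This is (V -> H) -> ((G and not D) -> not N).

V -> H = True -> False = False
not D = not False = True
G and not D = True and True = True
not N = not True = False
(G and not D) -> not N = True -> False = False
(V -> H) -> ((G and not D) -> not N) = False -> False = True
Thus #2 is true.

Count: 2.

2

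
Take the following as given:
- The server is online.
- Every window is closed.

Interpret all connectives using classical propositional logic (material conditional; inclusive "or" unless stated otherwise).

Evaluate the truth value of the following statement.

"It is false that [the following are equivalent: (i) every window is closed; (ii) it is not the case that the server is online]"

True.

Let L = "a window is open" (F), W = "the server is online" (T).
This is ¬(¬L ↔ ¬W).

¬L = ¬F = T
¬W = ¬T = F
¬L ↔ ¬W = T ↔ F = F
¬(¬L ↔ ¬W) = ¬F = T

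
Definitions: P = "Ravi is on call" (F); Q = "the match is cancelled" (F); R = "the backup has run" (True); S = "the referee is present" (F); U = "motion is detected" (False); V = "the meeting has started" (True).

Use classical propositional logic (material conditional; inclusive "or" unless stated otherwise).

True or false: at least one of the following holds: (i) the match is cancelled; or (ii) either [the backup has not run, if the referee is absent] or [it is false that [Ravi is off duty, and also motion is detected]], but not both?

True

Values: Q=F, S=F, R=T, P=F, U=F.
Parsed as Q ∨ ((¬S → ¬R) ⊕ ¬(¬P ∧ U))

¬S = ¬F = T
¬R = ¬T = F
¬S → ¬R = T → F = F
¬P = ¬F = T
¬P ∧ U = T ∧ F = F
¬(¬P ∧ U) = ¬F = T
(¬S → ¬R) ⊕ ¬(¬P ∧ U) = F ⊕ T = T
Q ∨ ((¬S → ¬R) ⊕ ¬(¬P ∧ U)) = F ∨ T = T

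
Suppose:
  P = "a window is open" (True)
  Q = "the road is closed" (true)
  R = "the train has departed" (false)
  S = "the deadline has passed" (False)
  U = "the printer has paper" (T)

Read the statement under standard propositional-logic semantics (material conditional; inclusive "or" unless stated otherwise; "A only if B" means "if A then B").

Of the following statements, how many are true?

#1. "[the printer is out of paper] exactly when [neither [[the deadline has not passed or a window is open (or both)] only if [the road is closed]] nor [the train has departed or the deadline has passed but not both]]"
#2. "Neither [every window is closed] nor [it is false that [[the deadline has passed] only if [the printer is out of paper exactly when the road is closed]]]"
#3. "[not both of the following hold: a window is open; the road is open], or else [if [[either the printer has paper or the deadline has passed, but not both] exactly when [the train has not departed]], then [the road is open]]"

3

#1: Parsed as not U iff (((not S or P) -> Q) nor (R xor S))

not U = not True = False
not S = not False = True
not S or P = True or True = True
(not S or P) -> Q = True -> True = True
R xor S = False xor False = False
((not S or P) -> Q) nor (R xor S) = True nor False = False
not U iff (((not S or P) -> Q) nor (R xor S)) = False iff False = True
Hence #1 is true.

#2: In symbols: not P nor not (S -> (not U iff Q))

not P = not True = False
not U = not True = False
not U iff Q = False iff True = False
S -> (not U iff Q) = False -> False = True
not (S -> (not U iff Q)) = not True = False
not P nor not (S -> (not U iff Q)) = False nor False = True
Thus #2 is true.

#3: Parsed as (P nand not Q) or (((U xor S) iff not R) -> not Q)

not Q = not True = False
P nand not Q = True nand False = True
U xor S = True xor False = True
not R = not False = True
(U xor S) iff not R = True iff True = True
not Q = not True = False
((U xor S) iff not R) -> not Q = True -> False = False
(P nand not Q) or (((U xor S) iff not R) -> not Q) = True or False = True
So #3 is true.

Count: 3.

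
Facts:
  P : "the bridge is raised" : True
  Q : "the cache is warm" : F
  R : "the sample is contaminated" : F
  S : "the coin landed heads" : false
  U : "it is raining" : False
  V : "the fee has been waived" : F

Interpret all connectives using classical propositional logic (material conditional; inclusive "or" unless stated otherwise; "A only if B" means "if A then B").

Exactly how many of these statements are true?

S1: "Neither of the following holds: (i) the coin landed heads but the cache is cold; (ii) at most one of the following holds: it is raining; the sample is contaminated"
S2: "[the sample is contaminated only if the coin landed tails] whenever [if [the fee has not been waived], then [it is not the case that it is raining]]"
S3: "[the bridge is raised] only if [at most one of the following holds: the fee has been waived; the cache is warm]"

S1: In symbols: (S ∧ ¬Q) ↓ (U ↑ R)

¬Q = ¬F = T
S ∧ ¬Q = F ∧ T = F
U ↑ R = F ↑ F = T
(S ∧ ¬Q) ↓ (U ↑ R) = F ↓ T = F
Thus S1 is false.

S2: Formalization: (¬V → ¬U) → (R → ¬S)

¬V = ¬F = T
¬U = ¬F = T
¬V → ¬U = T → T = T
¬S = ¬F = T
R → ¬S = F → T = T
(¬V → ¬U) → (R → ¬S) = T → T = T
So S2 is true.

S3: In symbols: P → (V ↑ Q)

V ↑ Q = F ↑ F = T
P → (V ↑ Q) = T → T = T
Hence S3 is true.

Count: 2.

2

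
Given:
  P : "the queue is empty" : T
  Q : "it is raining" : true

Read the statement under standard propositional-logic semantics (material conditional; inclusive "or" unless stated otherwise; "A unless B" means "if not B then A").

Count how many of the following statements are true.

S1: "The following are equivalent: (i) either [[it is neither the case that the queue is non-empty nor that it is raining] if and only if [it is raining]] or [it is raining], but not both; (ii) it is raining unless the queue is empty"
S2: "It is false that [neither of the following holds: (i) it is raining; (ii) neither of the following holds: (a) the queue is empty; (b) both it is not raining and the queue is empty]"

2

S1: Formalization: (((not P nor Q) iff Q) xor Q) iff (Q or P)

not P = not True = False
not P nor Q = False nor True = False
(not P nor Q) iff Q = False iff True = False
((not P nor Q) iff Q) xor Q = False xor True = True
Q or P = True or True = True
(((not P nor Q) iff Q) xor Q) iff (Q or P) = True iff True = True
So S1 is true.

S2: In symbols: not (Q nor (P nor (not Q and P)))

not Q = not True = False
not Q and P = False and True = False
P nor (not Q and P) = True nor False = False
Q nor (P nor (not Q and P)) = True nor False = False
not (Q nor (P nor (not Q and P))) = not False = True
Hence S2 is true.

True statements: 2 (S1, S2).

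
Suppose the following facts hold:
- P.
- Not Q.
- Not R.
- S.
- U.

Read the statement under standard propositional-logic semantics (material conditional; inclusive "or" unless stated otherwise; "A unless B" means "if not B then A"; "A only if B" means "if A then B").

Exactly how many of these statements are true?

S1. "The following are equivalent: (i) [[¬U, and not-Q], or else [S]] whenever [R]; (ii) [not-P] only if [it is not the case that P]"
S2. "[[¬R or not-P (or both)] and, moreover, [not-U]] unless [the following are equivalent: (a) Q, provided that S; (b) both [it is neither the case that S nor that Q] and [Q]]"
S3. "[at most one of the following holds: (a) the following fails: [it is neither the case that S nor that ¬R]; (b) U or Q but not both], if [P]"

S1: Parsed as (R -> ((~U & ~Q) | S)) <-> (~P -> ~P)

~U = ~T = F
~Q = ~F = T
~U & ~Q = F & T = F
(~U & ~Q) | S = F | T = T
R -> ((~U & ~Q) | S) = F -> T = T
~P = ~T = F
~P = ~T = F
~P -> ~P = F -> F = T
(R -> ((~U & ~Q) | S)) <-> (~P -> ~P) = T <-> T = T
Hence S1 is true.

S2: In symbols: ((~R | ~P) & ~U) | ((S -> Q) <-> ((S nor Q) & Q))

~R = ~F = T
~P = ~T = F
~R | ~P = T | F = T
~U = ~T = F
(~R | ~P) & ~U = T & F = F
S -> Q = T -> F = F
S nor Q = T nor F = F
(S nor Q) & Q = F & F = F
(S -> Q) <-> ((S nor Q) & Q) = F <-> F = T
((~R | ~P) & ~U) | ((S -> Q) <-> ((S nor Q) & Q)) = F | T = T
Hence S2 is true.

S3: This is P -> (~(S nor ~R) nand (U xor Q)).

~R = ~F = T
S nor ~R = T nor T = F
~(S nor ~R) = ~F = T
U xor Q = T xor F = T
~(S nor ~R) nand (U xor Q) = T nand T = F
P -> (~(S nor ~R) nand (U xor Q)) = T -> F = F
Thus S3 is false.

2 of the 3 statements are true.

2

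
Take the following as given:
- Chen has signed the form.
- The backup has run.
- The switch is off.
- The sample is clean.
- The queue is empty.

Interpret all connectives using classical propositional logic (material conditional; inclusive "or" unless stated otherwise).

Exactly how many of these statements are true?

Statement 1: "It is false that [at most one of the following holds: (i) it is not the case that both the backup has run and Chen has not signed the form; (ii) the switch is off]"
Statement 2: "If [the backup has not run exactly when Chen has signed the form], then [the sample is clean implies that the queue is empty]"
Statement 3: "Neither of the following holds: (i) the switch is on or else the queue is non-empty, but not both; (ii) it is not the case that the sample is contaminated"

2

Let N = "the backup has run" (True), V = "Chen has signed the form" (True), W = "the switch is on" (False), D = "the sample is contaminated" (False), K = "the queue is empty" (True).

Statement 1: In symbols: not ((N nand not V) nand not W)

not V = not True = False
N nand not V = True nand False = True
not W = not False = True
(N nand not V) nand not W = True nand True = False
not ((N nand not V) nand not W) = not False = True
Hence Statement 1 is true.

Statement 2: This is (not N iff V) -> (not D -> K).

not N = not True = False
not N iff V = False iff True = False
not D = not False = True
not D -> K = True -> True = True
(not N iff V) -> (not D -> K) = False -> True = True
Thus Statement 2 is true.

Statement 3: Formalization: (W xor not K) nor not D

not K = not True = False
W xor not K = False xor False = False
not D = not False = True
(W xor not K) nor not D = False nor True = False
Hence Statement 3 is false.

True statements: 2 (Statement 1, Statement 2).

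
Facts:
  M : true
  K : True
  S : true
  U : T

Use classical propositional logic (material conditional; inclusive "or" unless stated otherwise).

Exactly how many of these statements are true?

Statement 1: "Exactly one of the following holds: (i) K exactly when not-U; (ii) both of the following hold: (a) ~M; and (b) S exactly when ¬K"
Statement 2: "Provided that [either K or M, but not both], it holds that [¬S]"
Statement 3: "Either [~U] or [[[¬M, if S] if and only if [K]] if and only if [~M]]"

2

Statement 1: Formalization: (K iff not U) xor (not M and (S iff not K))

not U = not True = False
K iff not U = True iff False = False
not M = not True = False
not K = not True = False
S iff not K = True iff False = False
not M and (S iff not K) = False and False = False
(K iff not U) xor (not M and (S iff not K)) = False xor False = False
So Statement 1 is false.

Statement 2: In symbols: (K xor M) -> not S

K xor M = True xor True = False
not S = not True = False
(K xor M) -> not S = False -> False = True
Thus Statement 2 is true.

Statement 3: Formalization: not U or (((S -> not M) iff K) iff not M)

not U = not True = False
not M = not True = False
S -> not M = True -> False = False
(S -> not M) iff K = False iff True = False
not M = not True = False
((S -> not M) iff K) iff not M = False iff False = True
not U or (((S -> not M) iff K) iff not M) = False or True = True
So Statement 3 is true.

Count: 2.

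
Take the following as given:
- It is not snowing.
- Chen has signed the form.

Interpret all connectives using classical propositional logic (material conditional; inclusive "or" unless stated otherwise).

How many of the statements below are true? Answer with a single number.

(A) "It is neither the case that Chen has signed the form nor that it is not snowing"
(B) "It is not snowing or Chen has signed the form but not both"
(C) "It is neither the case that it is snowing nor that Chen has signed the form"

0

Let Q = "Chen has signed the form" (True), P = "it is snowing" (False).

(A): Parsed as Q nor not P

not P = not False = True
Q nor not P = True nor True = False
Hence (A) is false.

(B): Formalization: not P xor Q

not P = not False = True
not P xor Q = True xor True = False
So (B) is false.

(C): Parsed as P nor Q

P nor Q = False nor True = False
Hence (C) is false.

Count: 0.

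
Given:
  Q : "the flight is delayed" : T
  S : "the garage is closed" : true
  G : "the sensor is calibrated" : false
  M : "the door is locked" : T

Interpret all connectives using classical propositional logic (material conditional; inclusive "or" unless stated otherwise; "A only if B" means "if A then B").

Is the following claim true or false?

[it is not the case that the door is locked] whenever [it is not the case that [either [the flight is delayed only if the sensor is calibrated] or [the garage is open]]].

False

Values: Q=True, G=False, S=True, M=True.
Parsed as not ((Q -> G) or not S) -> not M

Q -> G = True -> False = False
not S = not True = False
(Q -> G) or not S = False or False = False
not ((Q -> G) or not S) = not False = True
not M = not True = False
not ((Q -> G) or not S) -> not M = True -> False = False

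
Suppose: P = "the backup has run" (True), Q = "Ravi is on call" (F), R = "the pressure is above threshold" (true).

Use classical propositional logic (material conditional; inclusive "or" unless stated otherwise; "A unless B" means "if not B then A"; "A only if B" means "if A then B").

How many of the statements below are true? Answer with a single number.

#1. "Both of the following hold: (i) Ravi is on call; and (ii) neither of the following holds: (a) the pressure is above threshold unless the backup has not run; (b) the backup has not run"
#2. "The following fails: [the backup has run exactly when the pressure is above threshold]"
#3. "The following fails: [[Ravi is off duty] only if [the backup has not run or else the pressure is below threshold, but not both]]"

1

#1: Formalization: Q & ((R | ~P) nor ~P)

~P = ~T = F
R | ~P = T | F = T
~P = ~T = F
(R | ~P) nor ~P = T nor F = F
Q & ((R | ~P) nor ~P) = F & F = F
Thus #1 is false.

#2: In symbols: ~(P <-> R)

P <-> R = T <-> T = T
~(P <-> R) = ~T = F
So #2 is false.

#3: Parsed as ~(~Q -> (~P xor ~R))

~Q = ~F = T
~P = ~T = F
~R = ~T = F
~P xor ~R = F xor F = F
~Q -> (~P xor ~R) = T -> F = F
~(~Q -> (~P xor ~R)) = ~F = T
Hence #3 is true.

Count: 1.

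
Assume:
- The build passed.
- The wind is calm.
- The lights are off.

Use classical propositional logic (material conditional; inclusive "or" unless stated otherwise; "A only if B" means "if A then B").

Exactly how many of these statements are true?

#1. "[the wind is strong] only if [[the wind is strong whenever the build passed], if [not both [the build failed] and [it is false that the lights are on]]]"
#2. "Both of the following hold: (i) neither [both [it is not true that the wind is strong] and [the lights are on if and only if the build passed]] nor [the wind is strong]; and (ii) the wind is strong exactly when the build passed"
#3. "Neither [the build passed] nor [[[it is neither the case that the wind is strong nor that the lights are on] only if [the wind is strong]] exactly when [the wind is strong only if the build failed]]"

Let Q = "the wind is strong" (F), P = "the build passed" (T), R = "the lights are on" (F).

#1: This is Q -> ((~P nand ~R) -> (P -> Q)).

~P = ~T = F
~R = ~F = T
~P nand ~R = F nand T = T
P -> Q = T -> F = F
(~P nand ~R) -> (P -> Q) = T -> F = F
Q -> ((~P nand ~R) -> (P -> Q)) = F -> F = T
So #1 is true.

#2: Parsed as ((~Q & (R <-> P)) nor Q) & (Q <-> P)

~Q = ~F = T
R <-> P = F <-> T = F
~Q & (R <-> P) = T & F = F
(~Q & (R <-> P)) nor Q = F nor F = T
Q <-> P = F <-> T = F
((~Q & (R <-> P)) nor Q) & (Q <-> P) = T & F = F
Hence #2 is false.

#3: This is P nor (((Q nor R) -> Q) <-> (Q -> ~P)).

Q nor R = F nor F = T
(Q nor R) -> Q = T -> F = F
~P = ~T = F
Q -> ~P = F -> F = T
((Q nor R) -> Q) <-> (Q -> ~P) = F <-> T = F
P nor (((Q nor R) -> Q) <-> (Q -> ~P)) = T nor F = F
Thus #3 is false.

1 of the 3 statements is true.

1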